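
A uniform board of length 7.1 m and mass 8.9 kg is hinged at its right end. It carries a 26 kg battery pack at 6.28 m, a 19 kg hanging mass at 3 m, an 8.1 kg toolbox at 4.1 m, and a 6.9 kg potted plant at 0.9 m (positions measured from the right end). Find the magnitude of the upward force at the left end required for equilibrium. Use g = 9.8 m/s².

About the right end:
Beam weight: 8.9 × 9.8 = 87.22 N down at 3.55 m → arm 3.55 m, τ = 87.22 × 3.55 = 309.6 N·m counterclockwise.
Battery pack: 26 × 9.8 = 254.8 N down at 6.28 m → arm 6.28 m, τ = 254.8 × 6.28 = 1600 N·m counterclockwise.
Hanging mass: 19 × 9.8 = 186.2 N down at 3 m → arm 3 m, τ = 186.2 × 3 = 558.6 N·m counterclockwise.
Toolbox: 8.1 × 9.8 = 79.38 N down at 4.1 m → arm 4.1 m, τ = 79.38 × 4.1 = 325.5 N·m counterclockwise.
Potted plant: 6.9 × 9.8 = 67.62 N down at 0.9 m → arm 0.9 m, τ = 67.62 × 0.9 = 60.86 N·m counterclockwise.
Net moment of the loads = 2855 N·m counterclockwise.
The upward force F acts at the left end, arm 7.1 m, giving F × 7.1 clockwise.
Setting net torque to zero: F × 7.1 = 2855 → F = 2855 / 7.1 = 402 N.

F ≈ 402 N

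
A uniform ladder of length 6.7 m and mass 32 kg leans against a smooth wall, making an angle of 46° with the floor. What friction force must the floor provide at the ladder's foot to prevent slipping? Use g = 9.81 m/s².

Take moments about the foot of the ladder.
Ladder weight 32×9.81 = 313.9 N acts at 3.35 m along the ladder; its horizontal arm is 3.35·cos46° = 2.327 m → τ = 730.4 N·m clockwise.
Wall normal N acts horizontally at the top; its moment arm is the height L sinθ = 6.7·sin46° = 4.82 m, counterclockwise.
Balancing moments: N × 4.82 = 730.4, giving N = 152 N.
ΣFx = 0: friction at the foot balances the wall's push, so f = N_wall = 152 N.

f ≈ 152 N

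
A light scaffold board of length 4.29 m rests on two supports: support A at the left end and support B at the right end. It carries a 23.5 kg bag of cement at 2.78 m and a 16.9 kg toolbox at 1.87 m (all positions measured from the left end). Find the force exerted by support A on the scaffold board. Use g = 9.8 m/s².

R_A ≈ 174 N

Choose support B as the axis so its reaction then has zero moment arm.
Bag of cement: 23.5 × 9.8 = 230.3 N down at 2.78 m → arm 1.51 m, τ = 230.3 × 1.51 = 347.8 N·m counterclockwise.
Toolbox: 16.9 × 9.8 = 165.6 N down at 1.87 m → arm 2.42 m, τ = 165.6 × 2.42 = 400.8 N·m counterclockwise.
Net load moment about support B = 748.6 N·m counterclockwise.
Reaction R at support A is upward at 0 m, arm 4.29 m → moment R × 4.29 clockwise.
Setting net torque to zero: R × 4.29 = 748.6 → R = 174 N.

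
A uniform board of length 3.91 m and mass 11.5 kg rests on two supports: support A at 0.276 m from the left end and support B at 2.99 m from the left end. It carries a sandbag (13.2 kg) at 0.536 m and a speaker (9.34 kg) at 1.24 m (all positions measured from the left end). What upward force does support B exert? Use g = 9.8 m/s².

About support A:
Beam weight: 11.5 × 9.8 = 112.7 N down at 1.955 m → arm 1.679 m, τ = 112.7 × 1.679 = 189.2 N·m clockwise.
Sandbag: 13.2 × 9.8 = 129.4 N down at 0.536 m → arm 0.26 m, τ = 129.4 × 0.26 = 33.64 N·m clockwise.
Speaker: 9.34 × 9.8 = 91.53 N down at 1.24 m → arm 0.964 m, τ = 91.53 × 0.964 = 88.23 N·m clockwise.
Net load moment about support A = 311.1 N·m clockwise.
Reaction R at support B is upward at 2.99 m, arm 2.714 m → moment R × 2.714 counterclockwise.
Στ = 0 ⇒ R × 2.714 = 311.1 ⇒ R = 115 N.

R_B ≈ 115 N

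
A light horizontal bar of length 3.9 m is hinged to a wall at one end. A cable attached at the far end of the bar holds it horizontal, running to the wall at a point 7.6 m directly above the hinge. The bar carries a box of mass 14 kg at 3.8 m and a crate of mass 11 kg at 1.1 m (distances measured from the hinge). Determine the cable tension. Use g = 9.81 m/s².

T ≈ 185 N

Taking torques about the hinge:
Box: 14 × 9.81 = 137.3 N down at 3.8 m → arm 3.8 m, τ = 137.3 × 3.8 = 521.7 N·m clockwise.
Crate: 11 × 9.81 = 107.9 N down at 1.1 m → arm 1.1 m, τ = 107.9 × 1.1 = 118.7 N·m clockwise.
Total clockwise load moment = 640.4 N·m.
The cable tension T acts at 3.9 m; only its component perpendicular to the bar, T sinθ, produces torque. sinθ = h/√(h²+d²) = 7.6/√(7.6²+3.9²) = 0.8897.
Setting net torque to zero: T × 3.9 × 0.8897 = 640.4 → T = 640.4 / 3.47 = 185 N.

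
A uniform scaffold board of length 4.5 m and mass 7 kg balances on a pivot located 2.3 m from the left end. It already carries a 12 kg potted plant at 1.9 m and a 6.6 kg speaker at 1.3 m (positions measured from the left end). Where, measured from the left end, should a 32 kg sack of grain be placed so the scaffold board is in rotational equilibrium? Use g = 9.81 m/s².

About the pivot (at 2.3 m from the left end):
Beam weight: 7 × 9.81 = 68.67 N down at 2.25 m → arm 0.05 m, τ = 68.67 × 0.05 = 3.434 N·m counterclockwise.
Potted plant: 12 × 9.81 = 117.7 N down at 1.9 m → arm 0.4 m, τ = 117.7 × 0.4 = 47.08 N·m counterclockwise.
Speaker: 6.6 × 9.81 = 64.75 N down at 1.3 m → arm 1 m, τ = 64.75 × 1 = 64.75 N·m counterclockwise.
Net moment of existing loads = 115.3 N·m counterclockwise.
The sack of grain weighs 32 × 9.81 = 313.9 N and must supply an equal clockwise moment, so its lever arm about the pivot is 115.3 / 313.9 = 0.367 m.
That puts it at 2.3 + 0.367 = 2.67 m from the left end.

x ≈ 2.67 m from the left end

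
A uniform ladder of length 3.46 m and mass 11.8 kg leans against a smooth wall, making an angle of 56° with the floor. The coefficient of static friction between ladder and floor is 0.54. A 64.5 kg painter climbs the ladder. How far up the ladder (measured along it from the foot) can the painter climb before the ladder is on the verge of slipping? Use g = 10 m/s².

About the foot of the ladder:
Ladder weight 11.8×10 = 118 N acts at 1.73 m along the ladder; its horizontal arm is 1.73·cos56° = 0.9674 m → τ = 114.2 N·m clockwise.
Painter weight 64.5×10 = 645 N at distance d → arm d·cos56° → τ = 645·d·0.5592 clockwise.
Wall normal N at the top has arm L sinθ = 2.868 m counterclockwise, so Στ = 0 gives N·2.868 = 114.2 + 360.7·d.
ΣFy = 0 ⇒ N_floor = 763 N, so the maximum friction is μ_s·N_floor = 0.54×763 = 412 N. ΣFx = 0 ⇒ N_wall = f, so at the slipping point N = 412 N.
Substituting: 412×2.868 = 114.2 + 360.7·d ⇒ d = (1182 − 114.2) / 360.7 = 2.96 m.

d ≈ 2.96 m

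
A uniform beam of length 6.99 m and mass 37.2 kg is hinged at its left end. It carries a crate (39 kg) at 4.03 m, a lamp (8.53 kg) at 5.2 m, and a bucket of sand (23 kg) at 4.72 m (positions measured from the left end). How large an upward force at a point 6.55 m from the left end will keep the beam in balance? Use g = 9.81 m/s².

F ≈ 659 N

About the left end:
Beam weight: 37.2 × 9.81 = 364.9 N down at 3.495 m → arm 3.495 m, τ = 364.9 × 3.495 = 1275 N·m clockwise.
Crate: 39 × 9.81 = 382.6 N down at 4.03 m → arm 4.03 m, τ = 382.6 × 4.03 = 1542 N·m clockwise.
Lamp: 8.53 × 9.81 = 83.68 N down at 5.2 m → arm 5.2 m, τ = 83.68 × 5.2 = 435.1 N·m clockwise.
Bucket of sand: 23 × 9.81 = 225.6 N down at 4.72 m → arm 4.72 m, τ = 225.6 × 4.72 = 1065 N·m clockwise.
Net moment of the loads = 4317 N·m clockwise.
The upward force F acts at a point 6.55 m from the left end, arm 6.55 m, giving F × 6.55 counterclockwise.
Balancing moments: F × 6.55 = 4317, giving F = 4317 / 6.55 = 659 N.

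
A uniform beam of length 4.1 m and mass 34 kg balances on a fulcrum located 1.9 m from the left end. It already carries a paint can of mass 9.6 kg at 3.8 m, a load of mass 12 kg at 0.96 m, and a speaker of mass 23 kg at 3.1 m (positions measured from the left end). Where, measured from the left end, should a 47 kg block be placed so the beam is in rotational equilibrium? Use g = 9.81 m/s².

Take moments about the fulcrum (at 1.9 m from the left end).
Beam weight: 34 × 9.81 = 333.5 N down at 2.05 m → arm 0.15 m, τ = 333.5 × 0.15 = 50.02 N·m clockwise.
Paint can: 9.6 × 9.81 = 94.18 N down at 3.8 m → arm 1.9 m, τ = 94.18 × 1.9 = 178.9 N·m clockwise.
Load: 12 × 9.81 = 117.7 N down at 0.96 m → arm 0.94 m, τ = 117.7 × 0.94 = 110.6 N·m counterclockwise.
Speaker: 23 × 9.81 = 225.6 N down at 3.1 m → arm 1.2 m, τ = 225.6 × 1.2 = 270.7 N·m clockwise.
Net moment of existing loads = 389 N·m clockwise.
The block weighs 47 × 9.81 = 461.1 N and must supply an equal counterclockwise moment, so its lever arm about the fulcrum is 389 / 461.1 = 0.844 m.
That puts it at 1.9 − 0.844 = 1.06 m from the left end.

x ≈ 1.06 m from the left end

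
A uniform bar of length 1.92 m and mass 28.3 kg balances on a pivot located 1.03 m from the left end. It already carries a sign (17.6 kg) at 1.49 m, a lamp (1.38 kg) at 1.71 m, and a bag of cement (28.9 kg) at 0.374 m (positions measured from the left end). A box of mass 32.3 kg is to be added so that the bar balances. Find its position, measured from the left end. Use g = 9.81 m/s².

x ≈ 1.4 m from the left end

Taking torques about the pivot (at 1.03 m from the left end):
Beam weight: 28.3 × 9.81 = 277.6 N down at 0.96 m → arm 0.07 m, τ = 277.6 × 0.07 = 19.43 N·m counterclockwise.
Sign: 17.6 × 9.81 = 172.7 N down at 1.49 m → arm 0.46 m, τ = 172.7 × 0.46 = 79.44 N·m clockwise.
Lamp: 1.38 × 9.81 = 13.54 N down at 1.71 m → arm 0.68 m, τ = 13.54 × 0.68 = 9.207 N·m clockwise.
Bag of cement: 28.9 × 9.81 = 283.5 N down at 0.374 m → arm 0.656 m, τ = 283.5 × 0.656 = 186 N·m counterclockwise.
Net moment of existing loads = 116.8 N·m counterclockwise.
The box weighs 32.3 × 9.81 = 316.9 N and must supply an equal clockwise moment, so its lever arm about the pivot is 116.8 / 316.9 = 0.369 m.
That puts it at 1.03 + 0.369 = 1.4 m from the left end.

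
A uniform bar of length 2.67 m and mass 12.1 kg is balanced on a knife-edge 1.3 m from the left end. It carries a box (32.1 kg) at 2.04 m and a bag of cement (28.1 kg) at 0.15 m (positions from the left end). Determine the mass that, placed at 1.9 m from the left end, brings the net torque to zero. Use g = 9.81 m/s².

m ≈ 13.6 kg

Sum moments about the knife-edge (at 1.3 m from the left end) (the support reaction has zero arm there).
Beam weight: 12.1 × 9.81 = 118.7 N down at 1.335 m → arm 0.035 m, τ = 118.7 × 0.035 = 4.155 N·m clockwise.
Box: 32.1 × 9.81 = 314.9 N down at 2.04 m → arm 0.74 m, τ = 314.9 × 0.74 = 233 N·m clockwise.
Bag of cement: 28.1 × 9.81 = 275.7 N down at 0.15 m → arm 1.15 m, τ = 275.7 × 1.15 = 317.1 N·m counterclockwise.
Net moment of known loads = 79.95 N·m counterclockwise.
An unknown mass m at 1.9 m has arm 0.6 m; its moment is m·g·0.6 clockwise.
Balancing moments: m × 9.81 × 0.6 = 79.95, giving m = 79.95 / (9.81 × 0.6) = 13.6 kg.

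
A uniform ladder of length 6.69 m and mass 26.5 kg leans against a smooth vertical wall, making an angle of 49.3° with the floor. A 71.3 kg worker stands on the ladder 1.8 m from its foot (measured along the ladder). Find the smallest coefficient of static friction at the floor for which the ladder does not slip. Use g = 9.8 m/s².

About the foot of the ladder:
Ladder weight 26.5×9.8 = 259.7 N acts at 3.345 m along the ladder; its horizontal arm is 3.345·cos49.3° = 2.181 m → τ = 566.4 N·m clockwise.
Worker: 71.3×9.8 = 698.7 N at 1.8 m → arm 1.174 m → τ = 820.3 N·m clockwise.
Wall normal N acts horizontally at the top; its moment arm is the height L sinθ = 6.69·sin49.3° = 5.072 m, counterclockwise.
Στ = 0 ⇒ N × 5.072 = 1387 ⇒ N = 273.5 N.
ΣFx = 0 ⇒ f = N_wall = 273.5 N. ΣFy = 0 ⇒ N_floor = 958.4 N.
μ_min = f / N_floor = 273.5 / 958.4 = 0.285.

μ_min ≈ 0.285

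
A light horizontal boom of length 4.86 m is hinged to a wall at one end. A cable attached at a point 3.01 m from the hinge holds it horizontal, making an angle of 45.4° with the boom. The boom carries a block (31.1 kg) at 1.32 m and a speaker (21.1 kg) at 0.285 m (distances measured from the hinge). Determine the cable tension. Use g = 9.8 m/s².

T ≈ 215 N

Taking torques about the hinge:
Block: 31.1 × 9.8 = 304.8 N down at 1.32 m → arm 1.32 m, τ = 304.8 × 1.32 = 402.3 N·m clockwise.
Speaker: 21.1 × 9.8 = 206.8 N down at 0.285 m → arm 0.285 m, τ = 206.8 × 0.285 = 58.94 N·m clockwise.
Total clockwise load moment = 461.2 N·m.
The cable tension T acts at 3.01 m; only its component perpendicular to the boom, T sinθ, produces torque. sin 45.4° = 0.712.
Balancing moments: T × 3.01 × 0.712 = 461.2, giving T = 461.2 / 2.143 = 215 N.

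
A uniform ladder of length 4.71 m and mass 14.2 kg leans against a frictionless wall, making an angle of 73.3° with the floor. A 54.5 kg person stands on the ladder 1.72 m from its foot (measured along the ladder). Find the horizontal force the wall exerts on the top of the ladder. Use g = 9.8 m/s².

Take moments about the foot of the ladder.
Ladder weight 14.2×9.8 = 139.2 N acts at 2.355 m along the ladder; its horizontal arm is 2.355·cos73.3° = 0.6767 m → τ = 94.2 N·m clockwise.
Person: 54.5×9.8 = 534.1 N at 1.72 m → arm 0.4943 m → τ = 264 N·m clockwise.
Wall normal N acts horizontally at the top; its moment arm is the height L sinθ = 4.71·sin73.3° = 4.511 m, counterclockwise.
Στ = 0 ⇒ N × 4.511 = 358.2 ⇒ N = 79.4 N.

N_wall ≈ 79.4 N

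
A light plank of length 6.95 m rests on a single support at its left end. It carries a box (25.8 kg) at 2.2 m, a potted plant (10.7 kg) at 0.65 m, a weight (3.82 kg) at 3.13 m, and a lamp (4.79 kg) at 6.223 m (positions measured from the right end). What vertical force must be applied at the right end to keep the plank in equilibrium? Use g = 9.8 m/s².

Take moments about the left end.
Box: 25.8 × 9.8 = 252.8 N down at 2.2 m → arm 4.75 m, τ = 252.8 × 4.75 = 1201 N·m clockwise.
Potted plant: 10.7 × 9.8 = 104.9 N down at 0.65 m → arm 6.3 m, τ = 104.9 × 6.3 = 660.9 N·m clockwise.
Weight: 3.82 × 9.8 = 37.44 N down at 3.13 m → arm 3.82 m, τ = 37.44 × 3.82 = 143 N·m clockwise.
Lamp: 4.79 × 9.8 = 46.94 N down at 6.223 m → arm 0.727 m, τ = 46.94 × 0.727 = 34.13 N·m clockwise.
Net moment of the loads = 2039 N·m clockwise.
The upward force F acts at the right end, arm 6.95 m, giving F × 6.95 counterclockwise.
Setting net torque to zero: F × 6.95 = 2039 → F = 2039 / 6.95 = 293 N.

F ≈ 293 N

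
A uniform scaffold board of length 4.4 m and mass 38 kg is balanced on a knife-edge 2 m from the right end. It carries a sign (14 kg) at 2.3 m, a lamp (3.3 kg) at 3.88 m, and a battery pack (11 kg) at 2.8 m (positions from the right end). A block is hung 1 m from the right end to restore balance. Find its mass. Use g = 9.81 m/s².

m ≈ 26.8 kg

Taking torques about the knife-edge (at 2 m from the right end):
Beam weight: 38 × 9.81 = 372.8 N down at 2.2 m → arm 0.2 m, τ = 372.8 × 0.2 = 74.56 N·m counterclockwise.
Sign: 14 × 9.81 = 137.3 N down at 2.3 m → arm 0.3 m, τ = 137.3 × 0.3 = 41.19 N·m counterclockwise.
Lamp: 3.3 × 9.81 = 32.37 N down at 3.88 m → arm 1.88 m, τ = 32.37 × 1.88 = 60.86 N·m counterclockwise.
Battery pack: 11 × 9.81 = 107.9 N down at 2.8 m → arm 0.8 m, τ = 107.9 × 0.8 = 86.32 N·m counterclockwise.
Net moment of known loads = 262.9 N·m counterclockwise.
An unknown mass m at 1 m has arm 1 m; its moment is m·g·1 clockwise.
Στ = 0 ⇒ m × 9.81 × 1 = 262.9 ⇒ m = 262.9 / (9.81 × 1) = 26.8 kg.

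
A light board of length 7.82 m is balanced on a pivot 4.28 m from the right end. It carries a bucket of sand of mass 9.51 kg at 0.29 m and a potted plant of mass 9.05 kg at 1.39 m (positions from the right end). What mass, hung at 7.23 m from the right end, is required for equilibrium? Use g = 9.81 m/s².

m ≈ 21.7 kg

Sum moments about the pivot (at 4.28 m from the right end) (the support reaction has zero arm there).
Bucket of sand: 9.51 × 9.81 = 93.29 N down at 0.29 m → arm 3.99 m, τ = 93.29 × 3.99 = 372.2 N·m clockwise.
Potted plant: 9.05 × 9.81 = 88.78 N down at 1.39 m → arm 2.89 m, τ = 88.78 × 2.89 = 256.6 N·m clockwise.
Net moment of known loads = 628.8 N·m clockwise.
An unknown mass m at 7.23 m has arm 2.95 m; its moment is m·g·2.95 counterclockwise.
Στ = 0 ⇒ m × 9.81 × 2.95 = 628.8 ⇒ m = 628.8 / (9.81 × 2.95) = 21.7 kg.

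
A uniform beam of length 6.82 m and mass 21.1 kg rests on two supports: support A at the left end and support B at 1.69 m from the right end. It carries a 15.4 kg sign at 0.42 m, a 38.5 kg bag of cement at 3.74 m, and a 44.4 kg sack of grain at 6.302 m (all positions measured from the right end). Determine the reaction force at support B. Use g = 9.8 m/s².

Taking torques about support A:
Beam weight: 21.1 × 9.8 = 206.8 N down at 3.41 m → arm 3.41 m, τ = 206.8 × 3.41 = 705.2 N·m clockwise.
Sign: 15.4 × 9.8 = 150.9 N down at 0.42 m → arm 6.4 m, τ = 150.9 × 6.4 = 965.8 N·m clockwise.
Bag of cement: 38.5 × 9.8 = 377.3 N down at 3.74 m → arm 3.08 m, τ = 377.3 × 3.08 = 1162 N·m clockwise.
Sack of grain: 44.4 × 9.8 = 435.1 N down at 6.302 m → arm 0.518 m, τ = 435.1 × 0.518 = 225.4 N·m clockwise.
Net load moment about support A = 3058 N·m clockwise.
Reaction R at support B is upward at 1.69 m, arm 5.13 m → moment R × 5.13 counterclockwise.
Setting net torque to zero: R × 5.13 = 3058 → R = 596 N.

R_B ≈ 596 N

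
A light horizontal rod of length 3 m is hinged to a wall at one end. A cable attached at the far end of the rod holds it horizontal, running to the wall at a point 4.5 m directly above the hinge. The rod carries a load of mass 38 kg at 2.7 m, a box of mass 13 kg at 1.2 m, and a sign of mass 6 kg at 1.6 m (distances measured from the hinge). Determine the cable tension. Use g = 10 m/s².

About the hinge:
Load: 38 × 10 = 380 N down at 2.7 m → arm 2.7 m, τ = 380 × 2.7 = 1026 N·m clockwise.
Box: 13 × 10 = 130 N down at 1.2 m → arm 1.2 m, τ = 130 × 1.2 = 156 N·m clockwise.
Sign: 6 × 10 = 60 N down at 1.6 m → arm 1.6 m, τ = 60 × 1.6 = 96 N·m clockwise.
Total clockwise load moment = 1278 N·m.
The cable tension T acts at 3 m; only its component perpendicular to the rod, T sinθ, produces torque. sinθ = h/√(h²+d²) = 4.5/√(4.5²+3²) = 0.8321.
Balancing moments: T × 3 × 0.8321 = 1278, giving T = 1278 / 2.496 = 512 N.

T ≈ 512 N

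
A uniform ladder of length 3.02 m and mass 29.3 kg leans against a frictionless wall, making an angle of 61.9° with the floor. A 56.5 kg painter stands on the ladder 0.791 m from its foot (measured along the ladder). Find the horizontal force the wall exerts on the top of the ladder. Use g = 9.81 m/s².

Taking torques about the foot of the ladder:
Ladder weight 29.3×9.81 = 287.4 N acts at 1.51 m along the ladder; its horizontal arm is 1.51·cos61.9° = 0.7112 m → τ = 204.4 N·m clockwise.
Painter: 56.5×9.81 = 554.3 N at 0.791 m → arm 0.3726 m → τ = 206.5 N·m clockwise.
Wall normal N acts horizontally at the top; its moment arm is the height L sinθ = 3.02·sin61.9° = 2.664 m, counterclockwise.
Balancing moments: N × 2.664 = 410.9, giving N = 154 N.

N_wall ≈ 154 N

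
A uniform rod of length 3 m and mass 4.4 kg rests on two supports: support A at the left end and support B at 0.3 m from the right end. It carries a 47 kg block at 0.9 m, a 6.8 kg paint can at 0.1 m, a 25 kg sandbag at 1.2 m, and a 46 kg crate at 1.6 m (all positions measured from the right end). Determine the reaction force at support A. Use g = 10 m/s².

R_A ≈ 424 N

Taking torques about support B:
Beam weight: 4.4 × 10 = 44 N down at 1.5 m → arm 1.2 m, τ = 44 × 1.2 = 52.8 N·m counterclockwise.
Block: 47 × 10 = 470 N down at 0.9 m → arm 0.6 m, τ = 470 × 0.6 = 282 N·m counterclockwise.
Paint can: 6.8 × 10 = 68 N down at 0.1 m → arm 0.2 m, τ = 68 × 0.2 = 13.6 N·m clockwise.
Sandbag: 25 × 10 = 250 N down at 1.2 m → arm 0.9 m, τ = 250 × 0.9 = 225 N·m counterclockwise.
Crate: 46 × 10 = 460 N down at 1.6 m → arm 1.3 m, τ = 460 × 1.3 = 598 N·m counterclockwise.
Net load moment about support B = 1144 N·m counterclockwise.
Reaction R at support A is upward at 3 m, arm 2.7 m → moment R × 2.7 clockwise.
Setting net torque to zero: R × 2.7 = 1144 → R = 424 N.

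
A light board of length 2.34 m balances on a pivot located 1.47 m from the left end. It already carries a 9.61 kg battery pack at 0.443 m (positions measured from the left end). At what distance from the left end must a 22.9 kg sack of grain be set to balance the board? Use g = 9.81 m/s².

Take moments about the pivot (at 1.47 m from the left end).
Battery pack: 9.61 × 9.81 = 94.27 N down at 0.443 m → arm 1.027 m, τ = 94.27 × 1.027 = 96.82 N·m counterclockwise.
Net moment of existing loads = 96.82 N·m counterclockwise.
The sack of grain weighs 22.9 × 9.81 = 224.6 N and must supply an equal clockwise moment, so its lever arm about the pivot is 96.82 / 224.6 = 0.431 m.
That puts it at 1.47 + 0.431 = 1.9 m from the left end.

x ≈ 1.9 m from the left end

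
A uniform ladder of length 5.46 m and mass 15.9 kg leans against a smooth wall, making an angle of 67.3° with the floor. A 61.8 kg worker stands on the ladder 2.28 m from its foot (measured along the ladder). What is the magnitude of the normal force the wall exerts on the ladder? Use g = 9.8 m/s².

About the foot of the ladder:
Ladder weight 15.9×9.8 = 155.8 N acts at 2.73 m along the ladder; its horizontal arm is 2.73·cos67.3° = 1.054 m → τ = 164.2 N·m clockwise.
Worker: 61.8×9.8 = 605.6 N at 2.28 m → arm 0.8799 m → τ = 532.9 N·m clockwise.
Wall normal N acts horizontally at the top; its moment arm is the height L sinθ = 5.46·sin67.3° = 5.037 m, counterclockwise.
Στ = 0 ⇒ N × 5.037 = 697.1 ⇒ N = 138 N.

N_wall ≈ 138 N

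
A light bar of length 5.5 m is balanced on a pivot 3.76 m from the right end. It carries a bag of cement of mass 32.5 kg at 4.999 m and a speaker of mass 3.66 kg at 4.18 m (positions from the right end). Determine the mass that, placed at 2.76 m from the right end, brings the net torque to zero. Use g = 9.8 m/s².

m ≈ 41.8 kg

Taking torques about the pivot (at 3.76 m from the right end):
Bag of cement: 32.5 × 9.8 = 318.5 N down at 4.999 m → arm 1.239 m, τ = 318.5 × 1.239 = 394.6 N·m counterclockwise.
Speaker: 3.66 × 9.8 = 35.87 N down at 4.18 m → arm 0.42 m, τ = 35.87 × 0.42 = 15.07 N·m counterclockwise.
Net moment of known loads = 409.7 N·m counterclockwise.
An unknown mass m at 2.76 m has arm 1 m; its moment is m·g·1 clockwise.
For rotational equilibrium, m × 9.8 × 1 = 409.7, so m = 409.7 / (9.8 × 1) = 41.8 kg.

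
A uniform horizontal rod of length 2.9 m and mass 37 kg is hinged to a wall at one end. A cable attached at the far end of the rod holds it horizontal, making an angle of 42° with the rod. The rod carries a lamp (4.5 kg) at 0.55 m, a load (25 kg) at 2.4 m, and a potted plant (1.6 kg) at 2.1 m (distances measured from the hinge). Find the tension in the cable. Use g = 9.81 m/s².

Choose the hinge as the axis so the unknown hinge reaction has zero arm there.
Beam weight: 37 × 9.81 = 363 N down at 1.45 m → arm 1.45 m, τ = 363 × 1.45 = 526.4 N·m clockwise.
Lamp: 4.5 × 9.81 = 44.15 N down at 0.55 m → arm 0.55 m, τ = 44.15 × 0.55 = 24.28 N·m clockwise.
Load: 25 × 9.81 = 245.2 N down at 2.4 m → arm 2.4 m, τ = 245.2 × 2.4 = 588.5 N·m clockwise.
Potted plant: 1.6 × 9.81 = 15.7 N down at 2.1 m → arm 2.1 m, τ = 15.7 × 2.1 = 32.97 N·m clockwise.
Total clockwise load moment = 1172 N·m.
The cable tension T acts at 2.9 m; only its component perpendicular to the rod, T sinθ, produces torque. sin 42° = 0.6691.
Setting net torque to zero: T × 2.9 × 0.6691 = 1172 → T = 1172 / 1.94 = 604 N.

T ≈ 604 N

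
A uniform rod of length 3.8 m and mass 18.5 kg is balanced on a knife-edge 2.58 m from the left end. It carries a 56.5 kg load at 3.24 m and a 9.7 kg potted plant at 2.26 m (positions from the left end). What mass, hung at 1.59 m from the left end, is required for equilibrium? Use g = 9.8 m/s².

Taking torques about the knife-edge (at 2.58 m from the left end):
Beam weight: 18.5 × 9.8 = 181.3 N down at 1.9 m → arm 0.68 m, τ = 181.3 × 0.68 = 123.3 N·m counterclockwise.
Load: 56.5 × 9.8 = 553.7 N down at 3.24 m → arm 0.66 m, τ = 553.7 × 0.66 = 365.4 N·m clockwise.
Potted plant: 9.7 × 9.8 = 95.06 N down at 2.26 m → arm 0.32 m, τ = 95.06 × 0.32 = 30.42 N·m counterclockwise.
Net moment of known loads = 211.7 N·m clockwise.
An unknown mass m at 1.59 m has arm 0.99 m; its moment is m·g·0.99 counterclockwise.
Balancing moments: m × 9.8 × 0.99 = 211.7, giving m = 211.7 / (9.8 × 0.99) = 21.8 kg.

m ≈ 21.8 kg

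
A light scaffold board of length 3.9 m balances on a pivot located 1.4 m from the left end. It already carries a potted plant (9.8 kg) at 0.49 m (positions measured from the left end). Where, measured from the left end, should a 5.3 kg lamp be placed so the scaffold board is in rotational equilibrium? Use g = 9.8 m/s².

Take moments about the pivot (at 1.4 m from the left end).
Potted plant: 9.8 × 9.8 = 96.04 N down at 0.49 m → arm 0.91 m, τ = 96.04 × 0.91 = 87.4 N·m counterclockwise.
Net moment of existing loads = 87.4 N·m counterclockwise.
The lamp weighs 5.3 × 9.8 = 51.94 N and must supply an equal clockwise moment, so its lever arm about the pivot is 87.4 / 51.94 = 1.68 m.
That puts it at 1.4 + 1.68 = 3.08 m from the left end.

x ≈ 3.08 m from the left end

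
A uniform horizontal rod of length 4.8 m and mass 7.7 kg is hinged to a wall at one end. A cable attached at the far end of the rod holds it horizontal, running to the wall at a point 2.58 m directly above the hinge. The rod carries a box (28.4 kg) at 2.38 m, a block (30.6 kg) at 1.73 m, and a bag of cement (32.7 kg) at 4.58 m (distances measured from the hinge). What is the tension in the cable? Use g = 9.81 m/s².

T ≈ 1250 N

Sum moments about the hinge (the unknown hinge reaction has zero arm there).
Beam weight: 7.7 × 9.81 = 75.54 N down at 2.4 m → arm 2.4 m, τ = 75.54 × 2.4 = 181.3 N·m clockwise.
Box: 28.4 × 9.81 = 278.6 N down at 2.38 m → arm 2.38 m, τ = 278.6 × 2.38 = 663.1 N·m clockwise.
Block: 30.6 × 9.81 = 300.2 N down at 1.73 m → arm 1.73 m, τ = 300.2 × 1.73 = 519.3 N·m clockwise.
Bag of cement: 32.7 × 9.81 = 320.8 N down at 4.58 m → arm 4.58 m, τ = 320.8 × 4.58 = 1469 N·m clockwise.
Total clockwise load moment = 2833 N·m.
The cable tension T acts at 4.8 m; only its component perpendicular to the rod, T sinθ, produces torque. sinθ = h/√(h²+d²) = 2.58/√(2.58²+4.8²) = 0.4734.
Setting net torque to zero: T × 4.8 × 0.4734 = 2833 → T = 2833 / 2.272 = 1250 N.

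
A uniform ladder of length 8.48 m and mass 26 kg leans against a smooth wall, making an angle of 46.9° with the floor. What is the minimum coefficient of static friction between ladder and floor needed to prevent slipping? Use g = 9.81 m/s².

μ_min ≈ 0.468

Sum moments about the foot of the ladder (the floor normal and friction both act there and drop out).
Ladder weight 26×9.81 = 255.1 N acts at 4.24 m along the ladder; its horizontal arm is 4.24·cos46.9° = 2.897 m → τ = 739 N·m clockwise.
Wall normal N acts horizontally at the top; its moment arm is the height L sinθ = 8.48·sin46.9° = 6.192 m, counterclockwise.
For rotational equilibrium, N × 6.192 = 739, so N = 119.3 N.
ΣFx = 0 ⇒ f = N_wall = 119.3 N. ΣFy = 0 ⇒ N_floor = 255.1 N.
μ_min = f / N_floor = 119.3 / 255.1 = 0.468.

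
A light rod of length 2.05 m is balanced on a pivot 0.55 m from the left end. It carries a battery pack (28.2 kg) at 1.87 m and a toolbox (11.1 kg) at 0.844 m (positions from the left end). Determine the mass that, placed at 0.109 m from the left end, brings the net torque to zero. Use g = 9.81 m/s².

Choose the pivot (at 0.55 m from the left end) as the axis so the support reaction has zero arm there.
Battery pack: 28.2 × 9.81 = 276.6 N down at 1.87 m → arm 1.32 m, τ = 276.6 × 1.32 = 365.1 N·m clockwise.
Toolbox: 11.1 × 9.81 = 108.9 N down at 0.844 m → arm 0.294 m, τ = 108.9 × 0.294 = 32.02 N·m clockwise.
Net moment of known loads = 397.1 N·m clockwise.
An unknown mass m at 0.109 m has arm 0.441 m; its moment is m·g·0.441 counterclockwise.
Setting net torque to zero: m × 9.81 × 0.441 = 397.1 → m = 397.1 / (9.81 × 0.441) = 91.8 kg.

m ≈ 91.8 kg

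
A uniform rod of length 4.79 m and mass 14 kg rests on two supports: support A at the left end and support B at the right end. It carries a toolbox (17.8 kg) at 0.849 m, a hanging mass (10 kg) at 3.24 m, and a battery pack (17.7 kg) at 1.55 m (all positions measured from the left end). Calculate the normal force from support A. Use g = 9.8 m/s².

R_A ≈ 361 N

Take moments about support B.
Beam weight: 14 × 9.8 = 137.2 N down at 2.395 m → arm 2.395 m, τ = 137.2 × 2.395 = 328.6 N·m counterclockwise.
Toolbox: 17.8 × 9.8 = 174.4 N down at 0.849 m → arm 3.941 m, τ = 174.4 × 3.941 = 687.3 N·m counterclockwise.
Hanging mass: 10 × 9.8 = 98 N down at 3.24 m → arm 1.55 m, τ = 98 × 1.55 = 151.9 N·m counterclockwise.
Battery pack: 17.7 × 9.8 = 173.5 N down at 1.55 m → arm 3.24 m, τ = 173.5 × 3.24 = 562.1 N·m counterclockwise.
Net load moment about support B = 1730 N·m counterclockwise.
Reaction R at support A is upward at 0 m, arm 4.79 m → moment R × 4.79 clockwise.
Balancing moments: R × 4.79 = 1730, giving R = 361 N.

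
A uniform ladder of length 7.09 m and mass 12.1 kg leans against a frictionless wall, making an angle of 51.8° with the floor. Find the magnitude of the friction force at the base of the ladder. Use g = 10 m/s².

Sum moments about the foot of the ladder (the floor normal and friction both act there and drop out).
Ladder weight 12.1×10 = 121 N acts at 3.545 m along the ladder; its horizontal arm is 3.545·cos51.8° = 2.192 m → τ = 265.2 N·m clockwise.
Wall normal N acts horizontally at the top; its moment arm is the height L sinθ = 7.09·sin51.8° = 5.572 m, counterclockwise.
Setting net torque to zero: N × 5.572 = 265.2 → N = 47.6 N.
ΣFx = 0: friction at the foot balances the wall's push, so f = N_wall = 47.6 N.

f ≈ 47.6 N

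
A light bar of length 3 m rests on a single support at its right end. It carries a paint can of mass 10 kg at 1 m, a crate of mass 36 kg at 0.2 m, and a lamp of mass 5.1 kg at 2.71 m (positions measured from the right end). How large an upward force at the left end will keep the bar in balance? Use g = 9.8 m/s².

Sum moments about the right end (the unknown pivot reaction has zero arm there).
Paint can: 10 × 9.8 = 98 N down at 1 m → arm 1 m, τ = 98 × 1 = 98 N·m counterclockwise.
Crate: 36 × 9.8 = 352.8 N down at 0.2 m → arm 0.2 m, τ = 352.8 × 0.2 = 70.56 N·m counterclockwise.
Lamp: 5.1 × 9.8 = 49.98 N down at 2.71 m → arm 2.71 m, τ = 49.98 × 2.71 = 135.4 N·m counterclockwise.
Net moment of the loads = 304 N·m counterclockwise.
The upward force F acts at the left end, arm 3 m, giving F × 3 clockwise.
For rotational equilibrium, F × 3 = 304, so F = 304 / 3 = 101 N.

F ≈ 101 N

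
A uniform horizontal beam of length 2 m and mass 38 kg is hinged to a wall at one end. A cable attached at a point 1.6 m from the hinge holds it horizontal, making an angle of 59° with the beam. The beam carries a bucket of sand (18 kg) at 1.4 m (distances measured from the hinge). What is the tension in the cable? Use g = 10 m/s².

T ≈ 461 N

Choose the hinge as the axis so the unknown hinge reaction has zero arm there.
Beam weight: 38 × 10 = 380 N down at 1 m → arm 1 m, τ = 380 × 1 = 380 N·m clockwise.
Bucket of sand: 18 × 10 = 180 N down at 1.4 m → arm 1.4 m, τ = 180 × 1.4 = 252 N·m clockwise.
Total clockwise load moment = 632 N·m.
The cable tension T acts at 1.6 m; only its component perpendicular to the beam, T sinθ, produces torque. sin 59° = 0.8572.
Setting net torque to zero: T × 1.6 × 0.8572 = 632 → T = 632 / 1.372 = 461 N.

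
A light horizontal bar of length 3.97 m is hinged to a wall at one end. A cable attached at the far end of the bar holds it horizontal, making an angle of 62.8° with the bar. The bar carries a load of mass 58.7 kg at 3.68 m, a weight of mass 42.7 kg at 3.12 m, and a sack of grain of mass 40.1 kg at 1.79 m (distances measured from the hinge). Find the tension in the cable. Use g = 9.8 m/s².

T ≈ 1170 N

Choose the hinge as the axis so the unknown hinge reaction has zero arm there.
Load: 58.7 × 9.8 = 575.3 N down at 3.68 m → arm 3.68 m, τ = 575.3 × 3.68 = 2117 N·m clockwise.
Weight: 42.7 × 9.8 = 418.5 N down at 3.12 m → arm 3.12 m, τ = 418.5 × 3.12 = 1306 N·m clockwise.
Sack of grain: 40.1 × 9.8 = 393 N down at 1.79 m → arm 1.79 m, τ = 393 × 1.79 = 703.5 N·m clockwise.
Total clockwise load moment = 4126 N·m.
The cable tension T acts at 3.97 m; only its component perpendicular to the bar, T sinθ, produces torque. sin 62.8° = 0.8894.
For rotational equilibrium, T × 3.97 × 0.8894 = 4126, so T = 4126 / 3.531 = 1170 N.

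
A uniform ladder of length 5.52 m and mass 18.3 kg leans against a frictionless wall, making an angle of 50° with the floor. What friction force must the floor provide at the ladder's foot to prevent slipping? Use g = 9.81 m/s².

f ≈ 75.3 N

About the foot of the ladder:
Ladder weight 18.3×9.81 = 179.5 N acts at 2.76 m along the ladder; its horizontal arm is 2.76·cos50° = 1.774 m → τ = 318.4 N·m clockwise.
Wall normal N acts horizontally at the top; its moment arm is the height L sinθ = 5.52·sin50° = 4.229 m, counterclockwise.
For rotational equilibrium, N × 4.229 = 318.4, so N = 75.3 N.
ΣFx = 0: friction at the foot balances the wall's push, so f = N_wall = 75.3 N.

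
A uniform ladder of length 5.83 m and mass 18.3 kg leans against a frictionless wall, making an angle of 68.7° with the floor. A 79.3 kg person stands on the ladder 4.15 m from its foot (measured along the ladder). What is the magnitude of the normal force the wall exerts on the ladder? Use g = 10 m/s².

Take moments about the foot of the ladder.
Ladder weight 18.3×10 = 183 N acts at 2.915 m along the ladder; its horizontal arm is 2.915·cos68.7° = 1.059 m → τ = 193.8 N·m clockwise.
Person: 79.3×10 = 793 N at 4.15 m → arm 1.507 m → τ = 1195 N·m clockwise.
Wall normal N acts horizontally at the top; its moment arm is the height L sinθ = 5.83·sin68.7° = 5.432 m, counterclockwise.
Στ = 0 ⇒ N × 5.432 = 1389 ⇒ N = 256 N.

N_wall ≈ 256 N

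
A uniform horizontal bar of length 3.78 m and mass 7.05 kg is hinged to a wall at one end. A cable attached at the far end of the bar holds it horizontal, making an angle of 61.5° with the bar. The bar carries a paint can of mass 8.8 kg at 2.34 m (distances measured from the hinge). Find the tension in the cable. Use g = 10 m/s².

Choose the hinge as the axis so the unknown hinge reaction has zero arm there.
Beam weight: 7.05 × 10 = 70.5 N down at 1.89 m → arm 1.89 m, τ = 70.5 × 1.89 = 133.2 N·m clockwise.
Paint can: 8.8 × 10 = 88 N down at 2.34 m → arm 2.34 m, τ = 88 × 2.34 = 205.9 N·m clockwise.
Total clockwise load moment = 339.1 N·m.
The cable tension T acts at 3.78 m; only its component perpendicular to the bar, T sinθ, produces torque. sin 61.5° = 0.8788.
Balancing moments: T × 3.78 × 0.8788 = 339.1, giving T = 339.1 / 3.322 = 102 N.

T ≈ 102 N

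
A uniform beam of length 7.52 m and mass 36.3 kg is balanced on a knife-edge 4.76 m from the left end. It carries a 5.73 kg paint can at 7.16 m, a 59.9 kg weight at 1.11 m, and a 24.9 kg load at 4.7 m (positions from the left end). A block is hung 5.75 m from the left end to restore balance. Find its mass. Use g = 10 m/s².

Choose the knife-edge (at 4.76 m from the left end) as the axis so the support reaction has zero arm there.
Beam weight: 36.3 × 10 = 363 N down at 3.76 m → arm 1 m, τ = 363 × 1 = 363 N·m counterclockwise.
Paint can: 5.73 × 10 = 57.3 N down at 7.16 m → arm 2.4 m, τ = 57.3 × 2.4 = 137.5 N·m clockwise.
Weight: 59.9 × 10 = 599 N down at 1.11 m → arm 3.65 m, τ = 599 × 3.65 = 2186 N·m counterclockwise.
Load: 24.9 × 10 = 249 N down at 4.7 m → arm 0.06 m, τ = 249 × 0.06 = 14.94 N·m counterclockwise.
Net moment of known loads = 2426 N·m counterclockwise.
An unknown mass m at 5.75 m has arm 0.99 m; its moment is m·g·0.99 clockwise.
For rotational equilibrium, m × 10 × 0.99 = 2426, so m = 2426 / (10 × 0.99) = 245 kg.

m ≈ 245 kg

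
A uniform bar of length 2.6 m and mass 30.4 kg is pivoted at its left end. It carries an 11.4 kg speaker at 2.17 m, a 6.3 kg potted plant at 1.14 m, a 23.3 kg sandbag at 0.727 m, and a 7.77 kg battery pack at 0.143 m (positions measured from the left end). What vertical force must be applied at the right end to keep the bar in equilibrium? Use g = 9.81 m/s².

Taking torques about the left end:
Beam weight: 30.4 × 9.81 = 298.2 N down at 1.3 m → arm 1.3 m, τ = 298.2 × 1.3 = 387.7 N·m clockwise.
Speaker: 11.4 × 9.81 = 111.8 N down at 2.17 m → arm 2.17 m, τ = 111.8 × 2.17 = 242.6 N·m clockwise.
Potted plant: 6.3 × 9.81 = 61.8 N down at 1.14 m → arm 1.14 m, τ = 61.8 × 1.14 = 70.45 N·m clockwise.
Sandbag: 23.3 × 9.81 = 228.6 N down at 0.727 m → arm 0.727 m, τ = 228.6 × 0.727 = 166.2 N·m clockwise.
Battery pack: 7.77 × 9.81 = 76.22 N down at 0.143 m → arm 0.143 m, τ = 76.22 × 0.143 = 10.9 N·m clockwise.
Net moment of the loads = 877.9 N·m clockwise.
The upward force F acts at the right end, arm 2.6 m, giving F × 2.6 counterclockwise.
Balancing moments: F × 2.6 = 877.9, giving F = 877.9 / 2.6 = 338 N.

F ≈ 338 N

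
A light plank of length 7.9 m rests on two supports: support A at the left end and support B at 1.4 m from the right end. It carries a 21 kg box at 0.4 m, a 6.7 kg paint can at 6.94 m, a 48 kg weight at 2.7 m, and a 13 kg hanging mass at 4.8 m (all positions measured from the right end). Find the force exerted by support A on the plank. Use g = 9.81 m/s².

Take moments about support B.
Box: 21 × 9.81 = 206 N down at 0.4 m → arm 1 m, τ = 206 × 1 = 206 N·m clockwise.
Paint can: 6.7 × 9.81 = 65.73 N down at 6.94 m → arm 5.54 m, τ = 65.73 × 5.54 = 364.1 N·m counterclockwise.
Weight: 48 × 9.81 = 470.9 N down at 2.7 m → arm 1.3 m, τ = 470.9 × 1.3 = 612.2 N·m counterclockwise.
Hanging mass: 13 × 9.81 = 127.5 N down at 4.8 m → arm 3.4 m, τ = 127.5 × 3.4 = 433.5 N·m counterclockwise.
Net load moment about support B = 1204 N·m counterclockwise.
Reaction R at support A is upward at 7.9 m, arm 6.5 m → moment R × 6.5 clockwise.
Στ = 0 ⇒ R × 6.5 = 1204 ⇒ R = 185 N.

R_A ≈ 185 N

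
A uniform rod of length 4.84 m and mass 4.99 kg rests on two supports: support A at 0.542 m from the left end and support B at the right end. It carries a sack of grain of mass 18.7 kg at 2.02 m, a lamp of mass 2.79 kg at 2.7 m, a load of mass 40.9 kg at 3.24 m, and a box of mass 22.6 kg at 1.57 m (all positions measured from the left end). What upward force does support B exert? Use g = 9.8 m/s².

R_B ≈ 403 N

Choose support A as the axis so its reaction then has zero moment arm.
Beam weight: 4.99 × 9.8 = 48.9 N down at 2.42 m → arm 1.878 m, τ = 48.9 × 1.878 = 91.83 N·m clockwise.
Sack of grain: 18.7 × 9.8 = 183.3 N down at 2.02 m → arm 1.478 m, τ = 183.3 × 1.478 = 270.9 N·m clockwise.
Lamp: 2.79 × 9.8 = 27.34 N down at 2.7 m → arm 2.158 m, τ = 27.34 × 2.158 = 59 N·m clockwise.
Load: 40.9 × 9.8 = 400.8 N down at 3.24 m → arm 2.698 m, τ = 400.8 × 2.698 = 1081 N·m clockwise.
Box: 22.6 × 9.8 = 221.5 N down at 1.57 m → arm 1.028 m, τ = 221.5 × 1.028 = 227.7 N·m clockwise.
Net load moment about support A = 1730 N·m clockwise.
Reaction R at support B is upward at 4.84 m, arm 4.298 m → moment R × 4.298 counterclockwise.
For rotational equilibrium, R × 4.298 = 1730, so R = 403 N.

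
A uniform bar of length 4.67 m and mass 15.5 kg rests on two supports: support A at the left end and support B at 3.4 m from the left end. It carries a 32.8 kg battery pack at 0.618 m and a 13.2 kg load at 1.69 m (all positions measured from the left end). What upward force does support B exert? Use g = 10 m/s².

R_B ≈ 232 N

Taking torques about support A:
Beam weight: 15.5 × 10 = 155 N down at 2.335 m → arm 2.335 m, τ = 155 × 2.335 = 361.9 N·m clockwise.
Battery pack: 32.8 × 10 = 328 N down at 0.618 m → arm 0.618 m, τ = 328 × 0.618 = 202.7 N·m clockwise.
Load: 13.2 × 10 = 132 N down at 1.69 m → arm 1.69 m, τ = 132 × 1.69 = 223.1 N·m clockwise.
Net load moment about support A = 787.7 N·m clockwise.
Reaction R at support B is upward at 3.4 m, arm 3.4 m → moment R × 3.4 counterclockwise.
Setting net torque to zero: R × 3.4 = 787.7 → R = 232 N.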